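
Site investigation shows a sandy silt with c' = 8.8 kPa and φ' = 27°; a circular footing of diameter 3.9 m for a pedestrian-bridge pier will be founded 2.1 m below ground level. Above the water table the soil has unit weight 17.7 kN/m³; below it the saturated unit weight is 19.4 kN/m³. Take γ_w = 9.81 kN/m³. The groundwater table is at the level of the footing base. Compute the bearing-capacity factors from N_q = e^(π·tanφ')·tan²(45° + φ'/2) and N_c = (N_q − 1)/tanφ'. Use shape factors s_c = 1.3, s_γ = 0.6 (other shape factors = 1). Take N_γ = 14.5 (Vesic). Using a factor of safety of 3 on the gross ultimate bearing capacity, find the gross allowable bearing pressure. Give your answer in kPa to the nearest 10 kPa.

q_all ≈ 310 kPa

N_q = e^(π·tan27°)·tan²(58.5°) = 13.2; N_c = (N_q − 1)/tanφ' = 23.94.
Effective surcharge at the founding depth q = γ·D_f = 17.7 × 2.1 = 37.17 kPa.
The water table coincides with the base, so in the self-weight term γ → γ' = 9.59 kN/m³.
q_ult = c·N_c·s_c + q·N_q + 0.5·γ·B·N_γ·s_γ
     = 8.8 × 23.942 × 1.3 + 37.17 × 13.199 + 0.5 × 9.59 × 3.9 × 14.5 × 0.6
     = 273.9 + 490.61 + 162.69 = 927.21 kPa.
q_all = 927.21 / 3 = 309.07 kPa.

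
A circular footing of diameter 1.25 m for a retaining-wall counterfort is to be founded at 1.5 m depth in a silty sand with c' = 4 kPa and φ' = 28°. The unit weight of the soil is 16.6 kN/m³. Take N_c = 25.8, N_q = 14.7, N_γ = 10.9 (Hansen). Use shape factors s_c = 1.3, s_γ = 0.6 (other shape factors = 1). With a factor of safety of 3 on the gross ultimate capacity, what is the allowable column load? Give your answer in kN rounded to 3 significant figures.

P_all ≈ 232 kN

Effective surcharge at the founding depth q = γ·D_f = 16.6 × 1.5 = 24.9 kPa.
q_ult = c·N_c·s_c + q·N_q + 0.5·γ·B·N_γ·s_γ
     = 4 × 25.8 × 1.3 + 24.9 × 14.7 + 0.5 × 16.6 × 1.25 × 10.9 × 0.6
     = 134.16 + 366.03 + 67.853 = 568.04 kPa.
Gross allowable pressure q_all = 568.04 / 3 = 189.35 kPa.
Footing area = 1.2272 m², so allowable column load = 189.35 × 1.2272 = 232.37 kN.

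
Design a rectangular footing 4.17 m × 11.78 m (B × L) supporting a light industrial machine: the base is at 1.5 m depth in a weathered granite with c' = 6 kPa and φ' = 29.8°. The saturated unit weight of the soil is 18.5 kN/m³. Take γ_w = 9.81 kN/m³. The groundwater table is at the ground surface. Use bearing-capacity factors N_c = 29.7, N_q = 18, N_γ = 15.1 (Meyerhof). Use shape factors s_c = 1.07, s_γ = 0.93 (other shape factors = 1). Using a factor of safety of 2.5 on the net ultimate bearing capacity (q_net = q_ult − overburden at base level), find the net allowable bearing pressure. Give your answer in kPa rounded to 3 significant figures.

Water table at ground surface, so effective unit weight γ' = 18.5 − 9.81 = 8.69 kN/m³ is used throughout; overburden q = 8.69 × 1.5 = 13.035 kPa; the same γ' applies in the ½γBN_γ term.
Cohesion term c·N_c·s_c = 6 × 29.7 × 1.07 = 190.67 kPa; surcharge term q·N_q = 13.035 × 18 = 234.63 kPa; self-weight term 0.5·γ·B·N_γ·s_γ = 0.5 × 8.69 × 4.17 × 15.1 × 0.93 = 254.44 kPa.
q_ult = 190.67 + 234.63 + 254.44 = 679.74 kPa.
q_net = 679.74 − 13.035 = 666.71 kPa.
q_all(net) = 666.71 / 2.5 = 266.68 kPa.

q_all(net) ≈ 267 kPa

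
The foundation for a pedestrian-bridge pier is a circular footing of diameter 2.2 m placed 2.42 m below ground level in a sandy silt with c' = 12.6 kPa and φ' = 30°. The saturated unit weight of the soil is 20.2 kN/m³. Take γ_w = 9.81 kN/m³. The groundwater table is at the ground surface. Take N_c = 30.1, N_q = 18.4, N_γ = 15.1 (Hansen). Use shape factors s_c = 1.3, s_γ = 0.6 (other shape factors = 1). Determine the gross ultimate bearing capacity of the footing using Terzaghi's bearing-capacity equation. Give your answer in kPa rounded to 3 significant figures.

Water table at ground surface, so effective unit weight γ' = 20.2 − 9.81 = 10.39 kN/m³ is used throughout; overburden q = 10.39 × 2.42 = 25.144 kPa; the same γ' applies in the ½γBN_γ term.
Cohesion term c·N_c·s_c = 12.6 × 30.1 × 1.3 = 493.04 kPa; surcharge term q·N_q = 25.144 × 18.4 = 462.65 kPa; self-weight term 0.5·γ·B·N_γ·s_γ = 0.5 × 10.39 × 2.2 × 15.1 × 0.6 = 103.55 kPa.
q_ult = 493.04 + 462.65 + 103.55 = 1059.2 kPa.

q_ult ≈ 1060 kPa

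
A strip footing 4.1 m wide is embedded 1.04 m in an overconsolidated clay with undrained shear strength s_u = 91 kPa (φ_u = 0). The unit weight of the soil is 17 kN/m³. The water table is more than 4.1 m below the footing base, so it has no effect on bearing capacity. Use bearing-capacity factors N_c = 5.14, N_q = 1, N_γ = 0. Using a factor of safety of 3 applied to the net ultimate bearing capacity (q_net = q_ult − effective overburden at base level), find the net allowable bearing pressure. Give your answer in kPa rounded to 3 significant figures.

q_all(net) ≈ 156 kPa

Effective surcharge at the founding depth q = γ·D_f = 17 × 1.04 = 17.68 kPa.
q_ult = c·N_c + q·N_q
     = 91 × 5.14 + 17.68 × 1
     = 467.74 + 17.68 = 485.42 kPa.
Net ultimate: q_net = 485.42 − 17.68 = 467.74 kPa.
q_all(net) = 467.74 / 3 = 155.91 kPa.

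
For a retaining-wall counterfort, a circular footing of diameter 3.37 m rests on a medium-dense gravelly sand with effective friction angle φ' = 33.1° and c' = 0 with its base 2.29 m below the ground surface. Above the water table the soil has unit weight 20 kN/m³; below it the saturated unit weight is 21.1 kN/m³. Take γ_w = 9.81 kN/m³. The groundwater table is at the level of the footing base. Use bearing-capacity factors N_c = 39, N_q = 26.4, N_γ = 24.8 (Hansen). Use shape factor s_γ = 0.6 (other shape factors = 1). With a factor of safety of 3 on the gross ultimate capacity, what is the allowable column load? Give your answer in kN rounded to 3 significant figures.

P_all ≈ 4440 kN

q = γ·D_f = 20 × 2.29 = 45.8 kPa.
For the ½γBN_γ term take γ' = 21.1 − 9.81 = 11.29 kN/m³ (soil below base is submerged).
q·N_q = 45.8 × 26.4 = 1209.1 kPa
0.5·γ·B·N_γ·s_γ = 0.5 × 11.29 × 3.37 × 24.8 × 0.6 = 283.07 kPa
q_ult = 1209.1 + 283.07 = 1492.2 kPa.
Gross allowable pressure q_all = 1492.2 / 3 = 497.4 kPa.
Footing area = 8.9197 m², so allowable column load = 497.4 × 8.9197 = 4436.6 kN.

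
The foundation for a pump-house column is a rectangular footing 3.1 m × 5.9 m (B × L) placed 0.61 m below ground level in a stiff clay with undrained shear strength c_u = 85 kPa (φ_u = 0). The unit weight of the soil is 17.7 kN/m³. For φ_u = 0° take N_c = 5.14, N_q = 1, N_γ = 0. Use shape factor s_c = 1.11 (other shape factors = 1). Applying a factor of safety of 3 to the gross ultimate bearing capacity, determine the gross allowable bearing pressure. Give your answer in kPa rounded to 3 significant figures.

Overburden at base level: q = 17.7 × 0.61 = 10.797 kPa.
Cohesion term c·N_c·s_c = 85 × 5.14 × 1.11 = 484.96 kPa; surcharge term q·N_q = 10.797 × 1 = 10.797 kPa.
q_ult = 484.96 + 10.797 = 495.76 kPa.
q_all = q_ult / FS = 495.76 / 3 = 165.25 kPa.

q_all ≈ 165 kPa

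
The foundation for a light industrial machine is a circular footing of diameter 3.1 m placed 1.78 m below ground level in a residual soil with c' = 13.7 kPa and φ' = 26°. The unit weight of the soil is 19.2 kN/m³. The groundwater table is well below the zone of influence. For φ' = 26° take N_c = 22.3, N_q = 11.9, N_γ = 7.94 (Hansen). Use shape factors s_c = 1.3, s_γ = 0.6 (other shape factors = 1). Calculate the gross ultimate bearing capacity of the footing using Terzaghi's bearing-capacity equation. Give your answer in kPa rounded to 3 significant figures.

q_ult ≈ 946 kPa

Effective surcharge at the founding depth q = γ·D_f = 19.2 × 1.78 = 34.176 kPa.
q_ult = c·N_c·s_c + q·N_q + 0.5·γ·B·N_γ·s_γ
     = 13.7 × 22.3 × 1.3 + 34.176 × 11.9 + 0.5 × 19.2 × 3.1 × 7.94 × 0.6
     = 397.16 + 406.69 + 141.78 = 945.63 kPa.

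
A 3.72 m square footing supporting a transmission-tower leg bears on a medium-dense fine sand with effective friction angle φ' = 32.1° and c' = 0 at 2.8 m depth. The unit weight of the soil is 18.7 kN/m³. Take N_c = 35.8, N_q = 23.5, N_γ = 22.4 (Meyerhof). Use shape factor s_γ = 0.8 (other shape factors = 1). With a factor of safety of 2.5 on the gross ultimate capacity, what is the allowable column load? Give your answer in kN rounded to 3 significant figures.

P_all ≈ 10300 kN

Effective surcharge at the founding depth q = γ·D_f = 18.7 × 2.8 = 52.36 kPa.
q_ult = q·N_q + 0.5·γ·B·N_γ·s_γ
     = 52.36 × 23.5 + 0.5 × 18.7 × 3.72 × 22.4 × 0.8
     = 1230.5 + 623.29 = 1853.8 kPa.
Gross allowable pressure q_all = 1853.8 / 2.5 = 741.5 kPa.
Footing area = 13.8384 m², so allowable column load = 741.5 × 13.8384 = 10261 kN.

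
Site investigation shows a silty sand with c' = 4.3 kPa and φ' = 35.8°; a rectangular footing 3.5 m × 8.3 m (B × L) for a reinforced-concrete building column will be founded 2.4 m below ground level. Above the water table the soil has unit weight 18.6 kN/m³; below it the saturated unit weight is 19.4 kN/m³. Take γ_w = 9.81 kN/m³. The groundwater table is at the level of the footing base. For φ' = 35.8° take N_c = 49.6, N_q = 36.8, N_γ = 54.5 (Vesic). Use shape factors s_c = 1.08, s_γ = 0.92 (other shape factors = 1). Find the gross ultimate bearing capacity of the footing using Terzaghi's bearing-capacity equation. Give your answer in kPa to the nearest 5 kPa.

Overburden at base level: q = 18.6 × 2.4 = 44.64 kPa.
Below the base the soil is submerged, so the ½γBN_γ term uses γ' = 19.4 − 9.81 = 9.59 kN/m³.
Cohesion term c·N_c·s_c = 4.3 × 49.6 × 1.08 = 230.34 kPa; surcharge term q·N_q = 44.64 × 36.8 = 1642.8 kPa; self-weight term 0.5·γ·B·N_γ·s_γ = 0.5 × 9.59 × 3.5 × 54.5 × 0.92 = 841.47 kPa.
q_ult = 230.34 + 1642.8 + 841.47 = 2714.6 kPa.

q_ult ≈ 2715 kPa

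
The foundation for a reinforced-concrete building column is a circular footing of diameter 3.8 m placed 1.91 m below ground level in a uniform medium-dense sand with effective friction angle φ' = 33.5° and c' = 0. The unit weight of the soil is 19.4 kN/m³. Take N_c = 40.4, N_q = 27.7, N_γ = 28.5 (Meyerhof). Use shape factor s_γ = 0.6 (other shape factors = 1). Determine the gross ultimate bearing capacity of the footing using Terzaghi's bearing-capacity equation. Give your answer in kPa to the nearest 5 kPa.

q = γ·D_f = 19.4 × 1.91 = 37.054 kPa.
q·N_q = 37.054 × 27.7 = 1026.4 kPa
0.5·γ·B·N_γ·s_γ = 0.5 × 19.4 × 3.8 × 28.5 × 0.6 = 630.31 kPa
q_ult = 1026.4 + 630.31 = 1656.7 kPa.

q_ult ≈ 1655 kPa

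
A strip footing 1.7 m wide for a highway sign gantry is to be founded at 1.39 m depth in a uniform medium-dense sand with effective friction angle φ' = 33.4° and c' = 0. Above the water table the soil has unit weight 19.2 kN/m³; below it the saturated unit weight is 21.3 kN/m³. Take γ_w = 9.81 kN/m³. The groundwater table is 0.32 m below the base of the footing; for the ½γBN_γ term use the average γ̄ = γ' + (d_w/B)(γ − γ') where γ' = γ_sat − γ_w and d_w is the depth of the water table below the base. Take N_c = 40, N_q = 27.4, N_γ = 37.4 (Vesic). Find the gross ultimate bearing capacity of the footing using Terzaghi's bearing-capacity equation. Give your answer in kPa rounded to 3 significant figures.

q = γ·D_f = 19.2 × 1.39 = 26.688 kPa.
γ' = 11.49 kN/m³; averaging over the depth B below the base, γ̄ = γ' + (d_w/B)(γ − γ') = 12.941 kN/m³.
q·N_q = 26.688 × 27.4 = 731.25 kPa
0.5·γ·B·N_γ = 0.5 × 12.941 × 1.7 × 37.4 = 411.4 kPa
q_ult = 731.25 + 411.4 = 1142.7 kPa.

q_ult ≈ 1140 kPa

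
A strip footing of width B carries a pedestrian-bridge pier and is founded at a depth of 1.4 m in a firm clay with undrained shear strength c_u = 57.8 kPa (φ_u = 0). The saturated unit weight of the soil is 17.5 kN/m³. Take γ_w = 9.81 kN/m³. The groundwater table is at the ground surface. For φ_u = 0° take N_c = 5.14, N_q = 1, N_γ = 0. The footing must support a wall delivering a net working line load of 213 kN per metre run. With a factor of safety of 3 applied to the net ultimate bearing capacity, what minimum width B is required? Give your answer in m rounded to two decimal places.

B = 2.15 m

γ' = 17.5 − 9.81 = 7.69 kN/m³ (submerged throughout). q = 7.69 × 1.4 = 10.766 kPa.
c·N_c = 57.8 × 5.14 = 297.09 kPa
q·N_q = 10.766 × 1 = 10.766 kPa
q_ult = 297.09 + 10.766 = 307.86 kPa.
For φ = 0 the ½γBN_γ term vanishes, so q_ult is independent of B. q_net = 307.86 − 10.766 = 297.09 kPa; q_all(net) = 297.09/3 = 99.031 kPa.
Required width B = w / q_all(net) = 213 / 99.031 = 2.151 m.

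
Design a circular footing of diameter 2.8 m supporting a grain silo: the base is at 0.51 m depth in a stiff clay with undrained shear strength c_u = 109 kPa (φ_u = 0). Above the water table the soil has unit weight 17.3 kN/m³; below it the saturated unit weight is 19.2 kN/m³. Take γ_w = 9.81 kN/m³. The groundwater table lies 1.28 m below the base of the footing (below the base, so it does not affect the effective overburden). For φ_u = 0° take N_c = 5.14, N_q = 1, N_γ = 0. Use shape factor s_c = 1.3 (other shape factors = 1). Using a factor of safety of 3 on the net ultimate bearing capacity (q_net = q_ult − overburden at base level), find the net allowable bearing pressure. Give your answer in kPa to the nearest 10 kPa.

q_all(net) ≈ 240 kPa

Overburden at base level: q = 17.3 × 0.51 = 8.823 kPa.
Cohesion term c·N_c·s_c = 109 × 5.14 × 1.3 = 728.34 kPa; surcharge term q·N_q = 8.823 × 1 = 8.823 kPa.
q_ult = 728.34 + 8.823 = 737.16 kPa.
q_net = 737.16 − 8.823 = 728.34 kPa.
q_all(net) = 728.34 / 3 = 242.78 kPa.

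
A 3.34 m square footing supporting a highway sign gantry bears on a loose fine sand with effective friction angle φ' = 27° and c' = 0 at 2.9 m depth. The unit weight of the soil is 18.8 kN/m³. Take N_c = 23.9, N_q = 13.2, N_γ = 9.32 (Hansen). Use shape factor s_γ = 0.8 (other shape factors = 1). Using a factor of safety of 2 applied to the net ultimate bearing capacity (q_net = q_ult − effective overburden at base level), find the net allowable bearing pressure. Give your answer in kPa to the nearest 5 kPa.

q_all(net) ≈ 450 kPa

Effective surcharge at the founding depth q = γ·D_f = 18.8 × 2.9 = 54.52 kPa.
q_ult = q·N_q + 0.5·γ·B·N_γ·s_γ
     = 54.52 × 13.2 + 0.5 × 18.8 × 3.34 × 9.32 × 0.8
     = 719.66 + 234.09 = 953.75 kPa.
Net ultimate: q_net = 953.75 − 54.52 = 899.23 kPa.
q_all(net) = 899.23 / 2 = 449.62 kPa.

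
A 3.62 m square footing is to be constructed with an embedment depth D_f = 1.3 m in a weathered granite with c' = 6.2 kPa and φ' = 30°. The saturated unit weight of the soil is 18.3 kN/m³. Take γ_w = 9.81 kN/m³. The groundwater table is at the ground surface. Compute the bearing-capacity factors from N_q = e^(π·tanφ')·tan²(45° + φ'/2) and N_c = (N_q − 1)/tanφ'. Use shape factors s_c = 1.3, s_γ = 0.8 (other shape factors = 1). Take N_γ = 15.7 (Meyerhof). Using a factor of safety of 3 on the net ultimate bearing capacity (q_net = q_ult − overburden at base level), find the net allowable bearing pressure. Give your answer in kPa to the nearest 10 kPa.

N_q = e^(π·tan30°)·tan²(60°) = 18.4; N_c = (N_q − 1)/tanφ' = 30.14.
With the water table at the surface the whole profile is submerged: γ' = 18.3 − 9.81 = 8.49 kN/m³, so q = γ'·D_f = 11.037 kPa; the same γ' applies in the ½γBN_γ term.
q_ult = c·N_c·s_c + q·N_q + 0.5·γ·B·N_γ·s_γ
     = 6.2 × 30.14 × 1.3 + 11.037 × 18.401 + 0.5 × 8.49 × 3.62 × 15.7 × 0.8
     = 242.93 + 203.09 + 193.01 = 639.03 kPa.
q_net = 639.03 − 11.037 = 627.99 kPa.
q_all(net) = 627.99 / 3 = 209.33 kPa.

q_all(net) ≈ 210 kPa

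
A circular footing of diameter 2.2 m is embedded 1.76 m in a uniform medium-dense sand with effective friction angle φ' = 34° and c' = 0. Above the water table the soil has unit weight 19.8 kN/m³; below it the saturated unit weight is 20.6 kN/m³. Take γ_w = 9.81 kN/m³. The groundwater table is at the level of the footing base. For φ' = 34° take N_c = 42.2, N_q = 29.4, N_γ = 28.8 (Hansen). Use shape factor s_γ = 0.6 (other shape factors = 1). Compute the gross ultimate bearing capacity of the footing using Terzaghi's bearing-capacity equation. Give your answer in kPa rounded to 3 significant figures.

q_ult ≈ 1230 kPa

Effective surcharge at the founding depth q = γ·D_f = 19.8 × 1.76 = 34.848 kPa.
The water table coincides with the base, so in the self-weight term γ → γ' = 10.79 kN/m³.
q_ult = q·N_q + 0.5·γ·B·N_γ·s_γ
     = 34.848 × 29.4 + 0.5 × 10.79 × 2.2 × 28.8 × 0.6
     = 1024.5 + 205.1 = 1229.6 kPa.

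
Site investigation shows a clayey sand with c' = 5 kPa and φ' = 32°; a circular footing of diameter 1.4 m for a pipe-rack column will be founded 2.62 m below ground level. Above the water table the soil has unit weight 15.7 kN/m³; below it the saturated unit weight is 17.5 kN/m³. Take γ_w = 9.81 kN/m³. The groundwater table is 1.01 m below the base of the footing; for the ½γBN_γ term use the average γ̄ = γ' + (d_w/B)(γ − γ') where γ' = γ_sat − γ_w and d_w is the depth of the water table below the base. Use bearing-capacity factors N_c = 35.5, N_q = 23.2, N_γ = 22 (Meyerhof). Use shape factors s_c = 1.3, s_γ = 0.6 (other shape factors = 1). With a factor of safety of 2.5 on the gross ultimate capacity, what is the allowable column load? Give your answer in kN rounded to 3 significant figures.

Effective surcharge at the founding depth q = γ·D_f = 15.7 × 2.62 = 41.134 kPa.
With d_w = 1.01 m < B, γ̄ = 7.69 + (1.01/1.4) × (15.7 − 7.69) = 13.469 kN/m³.
q_ult = c·N_c·s_c + q·N_q + 0.5·γ·B·N_γ·s_γ
     = 5 × 35.5 × 1.3 + 41.134 × 23.2 + 0.5 × 13.469 × 1.4 × 22 × 0.6
     = 230.75 + 954.31 + 124.45 = 1309.5 kPa.
Gross allowable pressure q_all = 1309.5 / 2.5 = 523.8 kPa.
Footing area = 1.5394 m², so allowable column load = 523.8 × 1.5394 = 806.34 kN.

P_all ≈ 806 kN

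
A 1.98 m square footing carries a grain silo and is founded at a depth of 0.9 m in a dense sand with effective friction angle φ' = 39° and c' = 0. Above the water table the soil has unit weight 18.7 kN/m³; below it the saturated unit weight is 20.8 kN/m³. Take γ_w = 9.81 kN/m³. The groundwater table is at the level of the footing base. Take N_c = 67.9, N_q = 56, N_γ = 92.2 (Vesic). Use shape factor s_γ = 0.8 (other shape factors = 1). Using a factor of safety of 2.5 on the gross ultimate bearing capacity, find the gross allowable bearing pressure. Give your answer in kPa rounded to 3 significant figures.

q = γ·D_f = 18.7 × 0.9 = 16.83 kPa.
For the ½γBN_γ term take γ' = 20.8 − 9.81 = 10.99 kN/m³ (soil below base is submerged).
q·N_q = 16.83 × 56 = 942.48 kPa
0.5·γ·B·N_γ·s_γ = 0.5 × 10.99 × 1.98 × 92.2 × 0.8 = 802.52 kPa
q_ult = 942.48 + 802.52 = 1745 kPa.
q_all = 1745 / 2.5 = 698 kPa.

q_all ≈ 698 kPa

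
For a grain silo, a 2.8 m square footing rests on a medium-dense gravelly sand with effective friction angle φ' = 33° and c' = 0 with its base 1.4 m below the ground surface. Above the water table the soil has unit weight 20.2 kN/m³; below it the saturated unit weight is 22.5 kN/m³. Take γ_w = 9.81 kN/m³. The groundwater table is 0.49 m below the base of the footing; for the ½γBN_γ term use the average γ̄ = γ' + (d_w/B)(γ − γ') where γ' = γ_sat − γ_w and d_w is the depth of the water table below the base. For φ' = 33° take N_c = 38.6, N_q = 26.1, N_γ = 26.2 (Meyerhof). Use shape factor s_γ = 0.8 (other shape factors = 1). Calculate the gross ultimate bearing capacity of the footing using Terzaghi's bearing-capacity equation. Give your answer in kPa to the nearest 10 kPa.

q_ult ≈ 1150 kPa

Effective surcharge at the founding depth q = γ·D_f = 20.2 × 1.4 = 28.28 kPa.
With d_w = 0.49 m < B, γ̄ = 12.69 + (0.49/2.8) × (20.2 − 12.69) = 14.004 kN/m³.
q_ult = q·N_q + 0.5·γ·B·N_γ·s_γ
     = 28.28 × 26.1 + 0.5 × 14.004 × 2.8 × 26.2 × 0.8
     = 738.11 + 410.94 = 1149 kPa.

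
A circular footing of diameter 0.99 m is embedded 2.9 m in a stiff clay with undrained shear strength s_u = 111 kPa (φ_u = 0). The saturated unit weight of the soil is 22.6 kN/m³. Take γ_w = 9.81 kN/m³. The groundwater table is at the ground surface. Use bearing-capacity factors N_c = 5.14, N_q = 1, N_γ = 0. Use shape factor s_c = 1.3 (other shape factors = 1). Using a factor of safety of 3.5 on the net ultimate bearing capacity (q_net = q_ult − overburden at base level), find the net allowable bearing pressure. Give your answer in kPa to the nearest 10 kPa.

q_all(net) ≈ 210 kPa

γ' = 22.6 − 9.81 = 12.79 kN/m³ (submerged throughout). q = 12.79 × 2.9 = 37.091 kPa.
c·N_c·s_c = 111 × 5.14 × 1.3 = 741.7 kPa
q·N_q = 37.091 × 1 = 37.091 kPa
q_ult = 741.7 + 37.091 = 778.79 kPa.
q_net = 778.79 − 37.091 = 741.7 kPa.
q_all(net) = 741.7 / 3.5 = 211.91 kPa.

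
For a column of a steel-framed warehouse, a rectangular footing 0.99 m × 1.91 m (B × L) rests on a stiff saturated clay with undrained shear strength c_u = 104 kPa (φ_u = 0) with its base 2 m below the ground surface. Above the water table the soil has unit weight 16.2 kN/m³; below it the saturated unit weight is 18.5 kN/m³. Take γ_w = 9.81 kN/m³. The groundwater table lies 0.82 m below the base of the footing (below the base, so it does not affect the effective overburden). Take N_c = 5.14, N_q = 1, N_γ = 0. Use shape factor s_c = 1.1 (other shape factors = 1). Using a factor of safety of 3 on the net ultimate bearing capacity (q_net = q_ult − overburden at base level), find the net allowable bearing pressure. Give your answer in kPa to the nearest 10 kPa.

q_all(net) ≈ 200 kPa

q = γ·D_f = 16.2 × 2 = 32.4 kPa.
c·N_c·s_c = 104 × 5.14 × 1.1 = 588.02 kPa
q·N_q = 32.4 × 1 = 32.4 kPa
q_ult = 588.02 + 32.4 = 620.42 kPa.
q_net = 620.42 − 32.4 = 588.02 kPa.
q_all(net) = 588.02 / 3 = 196.01 kPa.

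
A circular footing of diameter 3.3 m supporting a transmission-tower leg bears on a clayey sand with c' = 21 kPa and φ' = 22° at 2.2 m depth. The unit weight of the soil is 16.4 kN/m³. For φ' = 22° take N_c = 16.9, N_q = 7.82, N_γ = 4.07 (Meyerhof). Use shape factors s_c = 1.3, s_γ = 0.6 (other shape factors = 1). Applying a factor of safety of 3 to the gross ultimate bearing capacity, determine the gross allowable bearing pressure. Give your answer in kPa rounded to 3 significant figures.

q_all ≈ 270 kPa

Effective surcharge at the founding depth q = γ·D_f = 16.4 × 2.2 = 36.08 kPa.
q_ult = c·N_c·s_c + q·N_q + 0.5·γ·B·N_γ·s_γ
     = 21 × 16.9 × 1.3 + 36.08 × 7.82 + 0.5 × 16.4 × 3.3 × 4.07 × 0.6
     = 461.37 + 282.15 + 66.081 = 809.6 kPa.
q_all = q_ult / FS = 809.6 / 3 = 269.87 kPa.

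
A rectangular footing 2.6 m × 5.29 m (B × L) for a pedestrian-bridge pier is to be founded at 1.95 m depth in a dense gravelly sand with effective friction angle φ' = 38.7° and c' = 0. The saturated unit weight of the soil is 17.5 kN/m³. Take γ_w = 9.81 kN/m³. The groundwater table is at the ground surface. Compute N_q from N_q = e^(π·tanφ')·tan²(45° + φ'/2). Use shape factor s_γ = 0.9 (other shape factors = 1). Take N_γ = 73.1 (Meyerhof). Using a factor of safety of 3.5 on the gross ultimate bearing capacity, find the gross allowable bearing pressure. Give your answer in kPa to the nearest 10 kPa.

q_all ≈ 420 kPa

N_q = e^(π·tan38.7°)·tan²(64.35°) = 53.73.
γ' = 17.5 − 9.81 = 7.69 kN/m³ (submerged throughout). q = 7.69 × 1.95 = 14.995 kPa; the same γ' applies in the ½γBN_γ term.
q·N_q = 14.995 × 53.733 = 805.75 kPa
0.5·γ·B·N_γ·s_γ = 0.5 × 7.69 × 2.6 × 73.1 × 0.9 = 657.7 kPa
q_ult = 805.75 + 657.7 = 1463.5 kPa.
q_all = 1463.5 / 3.5 = 418.13 kPa.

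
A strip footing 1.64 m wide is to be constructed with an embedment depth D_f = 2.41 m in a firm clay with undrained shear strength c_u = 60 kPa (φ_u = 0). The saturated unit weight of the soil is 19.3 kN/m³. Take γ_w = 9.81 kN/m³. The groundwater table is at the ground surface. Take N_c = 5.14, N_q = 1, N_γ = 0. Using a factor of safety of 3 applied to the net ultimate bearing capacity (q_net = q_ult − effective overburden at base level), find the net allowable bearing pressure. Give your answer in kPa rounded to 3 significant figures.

q_all(net) ≈ 103 kPa

Water table at ground surface, so effective unit weight γ' = 19.3 − 9.81 = 9.49 kN/m³ is used throughout; overburden q = 9.49 × 2.41 = 22.871 kPa.
Cohesion term c·N_c = 60 × 5.14 = 308.4 kPa; surcharge term q·N_q = 22.871 × 1 = 22.871 kPa.
q_ult = 308.4 + 22.871 = 331.27 kPa.
Net ultimate: q_net = 331.27 − 22.871 = 308.4 kPa.
q_all(net) = 308.4 / 3 = 102.8 kPa.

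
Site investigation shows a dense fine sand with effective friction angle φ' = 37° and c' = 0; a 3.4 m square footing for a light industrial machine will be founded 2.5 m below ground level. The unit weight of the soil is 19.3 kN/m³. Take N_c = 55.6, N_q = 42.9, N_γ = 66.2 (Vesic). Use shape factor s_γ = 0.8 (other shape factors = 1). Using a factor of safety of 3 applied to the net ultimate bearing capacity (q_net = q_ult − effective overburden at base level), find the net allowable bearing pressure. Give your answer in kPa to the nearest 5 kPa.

q = γ·D_f = 19.3 × 2.5 = 48.25 kPa.
q·N_q = 48.25 × 42.9 = 2069.9 kPa
0.5·γ·B·N_γ·s_γ = 0.5 × 19.3 × 3.4 × 66.2 × 0.8 = 1737.6 kPa
q_ult = 2069.9 + 1737.6 = 3807.5 kPa.
Net ultimate: q_net = 3807.5 − 48.25 = 3759.3 kPa.
q_all(net) = 3759.3 / 3 = 1253.1 kPa.

q_all(net) ≈ 1255 kPa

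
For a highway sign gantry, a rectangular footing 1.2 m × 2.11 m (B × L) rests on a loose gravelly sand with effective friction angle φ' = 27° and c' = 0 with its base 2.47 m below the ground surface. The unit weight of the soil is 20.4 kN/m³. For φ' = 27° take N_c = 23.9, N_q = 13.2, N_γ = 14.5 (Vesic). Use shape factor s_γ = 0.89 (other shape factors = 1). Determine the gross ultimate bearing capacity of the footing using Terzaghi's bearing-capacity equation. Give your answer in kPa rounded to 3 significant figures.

q_ult ≈ 823 kPa

q = γ·D_f = 20.4 × 2.47 = 50.388 kPa.
q·N_q = 50.388 × 13.2 = 665.12 kPa
0.5·γ·B·N_γ·s_γ = 0.5 × 20.4 × 1.2 × 14.5 × 0.89 = 157.96 kPa
q_ult = 665.12 + 157.96 = 823.08 kPa.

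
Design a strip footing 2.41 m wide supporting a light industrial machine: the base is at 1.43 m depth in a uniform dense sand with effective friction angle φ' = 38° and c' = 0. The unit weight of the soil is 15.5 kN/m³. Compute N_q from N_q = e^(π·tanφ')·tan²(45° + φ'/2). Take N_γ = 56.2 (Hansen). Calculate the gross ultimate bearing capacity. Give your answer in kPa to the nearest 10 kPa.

q_ult ≈ 2130 kPa

tan38° = 0.7813, so N_q = e^(π×0.7813)·tan²(64°) = 11.64 × 4.204 = 48.93.
q = γ·D_f = 15.5 × 1.43 = 22.165 kPa.
q·N_q = 22.165 × 48.933 = 1084.6 kPa
0.5·γ·B·N_γ = 0.5 × 15.5 × 2.41 × 56.2 = 1049.7 kPa
q_ult = 1084.6 + 1049.7 = 2134.3 kPa.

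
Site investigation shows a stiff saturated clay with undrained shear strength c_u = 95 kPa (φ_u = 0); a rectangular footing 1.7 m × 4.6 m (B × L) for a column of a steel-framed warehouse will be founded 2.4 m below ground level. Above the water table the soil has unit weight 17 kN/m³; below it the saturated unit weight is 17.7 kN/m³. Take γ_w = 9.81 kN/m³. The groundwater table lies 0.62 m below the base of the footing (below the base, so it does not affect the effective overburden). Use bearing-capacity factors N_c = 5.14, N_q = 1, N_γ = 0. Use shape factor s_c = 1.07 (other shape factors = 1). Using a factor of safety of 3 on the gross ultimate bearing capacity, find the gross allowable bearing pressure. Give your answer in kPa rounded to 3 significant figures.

Effective surcharge at the founding depth q = γ·D_f = 17 × 2.4 = 40.8 kPa.
q_ult = c·N_c·s_c + q·N_q
     = 95 × 5.14 × 1.07 + 40.8 × 1
     = 522.48 + 40.8 = 563.28 kPa.
q_all = 563.28 / 3 = 187.76 kPa.

q_all ≈ 188 kPa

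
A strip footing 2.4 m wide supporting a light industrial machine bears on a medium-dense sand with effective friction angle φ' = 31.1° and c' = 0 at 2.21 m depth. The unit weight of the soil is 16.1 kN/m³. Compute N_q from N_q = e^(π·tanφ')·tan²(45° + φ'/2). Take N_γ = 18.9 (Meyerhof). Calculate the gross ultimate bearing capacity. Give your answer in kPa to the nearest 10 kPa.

q_ult ≈ 1110 kPa

tan31.1° = 0.6032, so N_q = e^(π×0.6032)·tan²(60.55°) = 6.653 × 3.137 = 20.87.
q = γ·D_f = 16.1 × 2.21 = 35.581 kPa.
q·N_q = 35.581 × 20.87 = 742.59 kPa
0.5·γ·B·N_γ = 0.5 × 16.1 × 2.4 × 18.9 = 365.15 kPa
q_ult = 742.59 + 365.15 = 1107.7 kPa.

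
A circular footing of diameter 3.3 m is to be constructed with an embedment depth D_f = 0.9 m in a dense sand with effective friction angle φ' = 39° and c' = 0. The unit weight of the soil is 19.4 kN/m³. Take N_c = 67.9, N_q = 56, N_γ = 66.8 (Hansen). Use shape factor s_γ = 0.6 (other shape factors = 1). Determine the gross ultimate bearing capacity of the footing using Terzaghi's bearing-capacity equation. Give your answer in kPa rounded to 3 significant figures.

q_ult ≈ 2260 kPa

Overburden at base level: q = 19.4 × 0.9 = 17.46 kPa.
Surcharge term q·N_q = 17.46 × 56 = 977.76 kPa; self-weight term 0.5·γ·B·N_γ·s_γ = 0.5 × 19.4 × 3.3 × 66.8 × 0.6 = 1283 kPa.
q_ult = 977.76 + 1283 = 2260.7 kPa.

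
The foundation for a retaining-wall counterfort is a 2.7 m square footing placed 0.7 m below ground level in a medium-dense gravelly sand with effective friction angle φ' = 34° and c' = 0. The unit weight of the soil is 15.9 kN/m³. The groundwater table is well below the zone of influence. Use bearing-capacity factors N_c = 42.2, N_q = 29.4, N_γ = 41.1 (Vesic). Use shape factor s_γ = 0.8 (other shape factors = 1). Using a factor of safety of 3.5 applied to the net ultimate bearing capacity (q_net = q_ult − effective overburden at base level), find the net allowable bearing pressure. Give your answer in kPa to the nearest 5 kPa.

q = γ·D_f = 15.9 × 0.7 = 11.13 kPa.
q·N_q = 11.13 × 29.4 = 327.22 kPa
0.5·γ·B·N_γ·s_γ = 0.5 × 15.9 × 2.7 × 41.1 × 0.8 = 705.77 kPa
q_ult = 327.22 + 705.77 = 1033 kPa.
Net ultimate: q_net = 1033 − 11.13 = 1021.9 kPa.
q_all(net) = 1021.9 / 3.5 = 291.96 kPa.

q_all(net) ≈ 290 kPa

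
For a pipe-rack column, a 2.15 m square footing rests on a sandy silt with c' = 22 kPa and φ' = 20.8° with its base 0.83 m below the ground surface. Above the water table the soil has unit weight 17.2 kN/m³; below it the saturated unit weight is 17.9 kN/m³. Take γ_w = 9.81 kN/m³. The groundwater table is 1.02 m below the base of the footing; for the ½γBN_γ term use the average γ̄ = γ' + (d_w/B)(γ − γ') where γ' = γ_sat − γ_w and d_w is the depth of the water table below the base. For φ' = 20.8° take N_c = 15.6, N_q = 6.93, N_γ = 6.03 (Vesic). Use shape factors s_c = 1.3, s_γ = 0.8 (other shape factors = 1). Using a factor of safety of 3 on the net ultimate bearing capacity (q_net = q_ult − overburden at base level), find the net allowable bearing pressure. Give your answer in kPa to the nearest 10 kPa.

q_all(net) ≈ 200 kPa

Overburden at base level: q = 17.2 × 0.83 = 14.276 kPa.
The water table is 1.02 m below the base (< B = 2.15 m), so the ½γBN_γ term uses γ̄ = γ' + (d_w/B)(γ − γ') = 8.09 + (1.02/2.15)(17.2 − 8.09) = 12.412 kN/m³.
Cohesion term c·N_c·s_c = 22 × 15.6 × 1.3 = 446.16 kPa; surcharge term q·N_q = 14.276 × 6.93 = 98.933 kPa; self-weight term 0.5·γ·B·N_γ·s_γ = 0.5 × 12.412 × 2.15 × 6.03 × 0.8 = 64.366 kPa.
q_ult = 446.16 + 98.933 + 64.366 = 609.46 kPa.
q_net = 609.46 − 14.276 = 595.18 kPa.
q_all(net) = 595.18 / 3 = 198.39 kPa.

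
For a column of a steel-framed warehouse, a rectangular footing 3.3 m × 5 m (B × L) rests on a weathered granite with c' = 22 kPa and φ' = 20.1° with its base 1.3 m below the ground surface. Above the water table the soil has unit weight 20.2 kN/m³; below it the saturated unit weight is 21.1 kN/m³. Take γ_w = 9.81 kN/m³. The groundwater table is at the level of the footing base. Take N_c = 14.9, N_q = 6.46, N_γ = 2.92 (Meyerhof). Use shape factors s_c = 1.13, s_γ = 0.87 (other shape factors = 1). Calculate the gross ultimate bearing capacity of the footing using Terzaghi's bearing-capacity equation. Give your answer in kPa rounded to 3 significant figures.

q = γ·D_f = 20.2 × 1.3 = 26.26 kPa.
For the ½γBN_γ term take γ' = 21.1 − 9.81 = 11.29 kN/m³ (soil below base is submerged).
c·N_c·s_c = 22 × 14.9 × 1.13 = 370.41 kPa
q·N_q = 26.26 × 6.46 = 169.64 kPa
0.5·γ·B·N_γ·s_γ = 0.5 × 11.29 × 3.3 × 2.92 × 0.87 = 47.324 kPa
q_ult = 370.41 + 169.64 + 47.324 = 587.38 kPa.

q_ult ≈ 587 kPa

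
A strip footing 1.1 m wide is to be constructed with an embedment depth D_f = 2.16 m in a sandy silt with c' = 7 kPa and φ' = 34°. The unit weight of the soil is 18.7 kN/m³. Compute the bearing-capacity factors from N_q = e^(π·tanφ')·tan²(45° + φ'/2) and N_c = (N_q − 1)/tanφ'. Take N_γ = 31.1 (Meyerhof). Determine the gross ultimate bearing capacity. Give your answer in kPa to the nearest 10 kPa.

tan34° = 0.6745, so N_q = e^(π×0.6745)·tan²(62°) = 8.323 × 3.537 = 29.44.
N_c = (29.44 − 1)/tan34° = 42.16.
Effective surcharge at the founding depth q = γ·D_f = 18.7 × 2.16 = 40.392 kPa.
q_ult = c·N_c + q·N_q + 0.5·γ·B·N_γ
     = 7 × 42.164 + 40.392 × 29.44 + 0.5 × 18.7 × 1.1 × 31.1
     = 295.15 + 1189.1 + 319.86 = 1804.1 kPa.

q_ult ≈ 1800 kPa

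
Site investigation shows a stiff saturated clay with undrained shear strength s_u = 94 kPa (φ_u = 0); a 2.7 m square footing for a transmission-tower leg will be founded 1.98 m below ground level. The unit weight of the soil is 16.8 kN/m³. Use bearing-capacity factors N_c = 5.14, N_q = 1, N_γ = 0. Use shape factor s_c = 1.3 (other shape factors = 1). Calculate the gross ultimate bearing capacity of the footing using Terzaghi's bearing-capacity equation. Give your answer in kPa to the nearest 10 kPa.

Effective surcharge at the founding depth q = γ·D_f = 16.8 × 1.98 = 33.264 kPa.
q_ult = c·N_c·s_c + q·N_q
     = 94 × 5.14 × 1.3 + 33.264 × 1
     = 628.11 + 33.264 = 661.37 kPa.

q_ult ≈ 660 kPa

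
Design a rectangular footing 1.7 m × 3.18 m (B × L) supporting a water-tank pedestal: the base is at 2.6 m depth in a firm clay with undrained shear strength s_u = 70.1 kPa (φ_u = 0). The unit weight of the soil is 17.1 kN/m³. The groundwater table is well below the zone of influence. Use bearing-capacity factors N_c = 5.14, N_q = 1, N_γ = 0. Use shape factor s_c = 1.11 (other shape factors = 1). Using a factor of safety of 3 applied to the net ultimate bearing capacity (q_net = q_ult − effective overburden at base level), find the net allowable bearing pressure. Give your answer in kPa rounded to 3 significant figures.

q_all(net) ≈ 133 kPa

Overburden at base level: q = 17.1 × 2.6 = 44.46 kPa.
Cohesion term c·N_c·s_c = 70.1 × 5.14 × 1.11 = 399.95 kPa; surcharge term q·N_q = 44.46 × 1 = 44.46 kPa.
q_ult = 399.95 + 44.46 = 444.41 kPa.
Net ultimate: q_net = 444.41 − 44.46 = 399.95 kPa.
q_all(net) = 399.95 / 3 = 133.32 kPa.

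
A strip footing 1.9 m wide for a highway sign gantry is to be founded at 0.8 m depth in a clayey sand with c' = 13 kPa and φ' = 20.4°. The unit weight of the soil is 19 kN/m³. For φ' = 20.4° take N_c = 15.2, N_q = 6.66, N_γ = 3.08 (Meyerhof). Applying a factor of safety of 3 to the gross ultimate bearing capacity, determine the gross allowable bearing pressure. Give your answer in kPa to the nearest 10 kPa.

q_all ≈ 120 kPa

Overburden at base level: q = 19 × 0.8 = 15.2 kPa.
Cohesion term c·N_c = 13 × 15.2 = 197.6 kPa; surcharge term q·N_q = 15.2 × 6.66 = 101.23 kPa; self-weight term 0.5·γ·B·N_γ = 0.5 × 19 × 1.9 × 3.08 = 55.594 kPa.
q_ult = 197.6 + 101.23 + 55.594 = 354.43 kPa.
q_all = q_ult / FS = 354.43 / 3 = 118.14 kPa.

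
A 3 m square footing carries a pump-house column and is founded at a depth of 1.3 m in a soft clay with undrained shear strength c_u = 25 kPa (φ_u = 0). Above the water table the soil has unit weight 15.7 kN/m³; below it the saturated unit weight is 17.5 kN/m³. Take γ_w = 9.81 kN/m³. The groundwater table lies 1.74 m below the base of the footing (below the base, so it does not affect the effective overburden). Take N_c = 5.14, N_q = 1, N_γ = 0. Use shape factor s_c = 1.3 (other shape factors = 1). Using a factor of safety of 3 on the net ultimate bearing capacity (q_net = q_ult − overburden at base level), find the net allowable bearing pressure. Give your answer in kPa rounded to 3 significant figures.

q_all(net) ≈ 55.7 kPa

Effective surcharge at the founding depth q = γ·D_f = 15.7 × 1.3 = 20.41 kPa.
q_ult = c·N_c·s_c + q·N_q
     = 25 × 5.14 × 1.3 + 20.41 × 1
     = 167.05 + 20.41 = 187.46 kPa.
q_net = 187.46 − 20.41 = 167.05 kPa.
q_all(net) = 167.05 / 3 = 55.683 kPa.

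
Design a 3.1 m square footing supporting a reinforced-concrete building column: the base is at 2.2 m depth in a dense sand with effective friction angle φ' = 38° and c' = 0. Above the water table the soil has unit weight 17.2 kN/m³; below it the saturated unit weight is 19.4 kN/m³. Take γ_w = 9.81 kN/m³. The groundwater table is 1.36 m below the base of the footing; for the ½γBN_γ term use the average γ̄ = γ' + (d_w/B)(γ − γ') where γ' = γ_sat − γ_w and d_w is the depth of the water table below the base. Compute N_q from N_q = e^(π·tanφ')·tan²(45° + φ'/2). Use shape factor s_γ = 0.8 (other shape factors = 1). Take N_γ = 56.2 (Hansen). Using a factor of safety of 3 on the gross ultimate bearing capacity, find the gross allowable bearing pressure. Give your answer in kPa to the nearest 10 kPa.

N_q = e^(π·tan38°)·tan²(64°) = 48.93.
Effective surcharge at the founding depth q = γ·D_f = 17.2 × 2.2 = 37.84 kPa.
With d_w = 1.36 m < B, γ̄ = 9.59 + (1.36/3.1) × (17.2 − 9.59) = 12.929 kN/m³.
q_ult = q·N_q + 0.5·γ·B·N_γ·s_γ
     = 37.84 × 48.933 + 0.5 × 12.929 × 3.1 × 56.2 × 0.8
     = 1851.6 + 900.97 = 2752.6 kPa.
q_all = 2752.6 / 3 = 917.53 kPa.

q_all ≈ 920 kPa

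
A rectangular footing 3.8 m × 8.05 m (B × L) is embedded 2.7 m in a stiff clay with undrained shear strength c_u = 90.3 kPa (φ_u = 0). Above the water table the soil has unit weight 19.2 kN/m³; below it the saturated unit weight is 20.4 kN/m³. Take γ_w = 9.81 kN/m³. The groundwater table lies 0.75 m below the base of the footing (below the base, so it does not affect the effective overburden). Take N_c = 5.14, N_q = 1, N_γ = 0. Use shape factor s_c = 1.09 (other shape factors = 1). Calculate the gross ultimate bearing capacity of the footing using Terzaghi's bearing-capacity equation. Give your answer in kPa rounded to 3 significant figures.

q_ult ≈ 558 kPa

Effective surcharge at the founding depth q = γ·D_f = 19.2 × 2.7 = 51.84 kPa.
q_ult = c·N_c·s_c + q·N_q
     = 90.3 × 5.14 × 1.09 + 51.84 × 1
     = 505.91 + 51.84 = 557.75 kPa.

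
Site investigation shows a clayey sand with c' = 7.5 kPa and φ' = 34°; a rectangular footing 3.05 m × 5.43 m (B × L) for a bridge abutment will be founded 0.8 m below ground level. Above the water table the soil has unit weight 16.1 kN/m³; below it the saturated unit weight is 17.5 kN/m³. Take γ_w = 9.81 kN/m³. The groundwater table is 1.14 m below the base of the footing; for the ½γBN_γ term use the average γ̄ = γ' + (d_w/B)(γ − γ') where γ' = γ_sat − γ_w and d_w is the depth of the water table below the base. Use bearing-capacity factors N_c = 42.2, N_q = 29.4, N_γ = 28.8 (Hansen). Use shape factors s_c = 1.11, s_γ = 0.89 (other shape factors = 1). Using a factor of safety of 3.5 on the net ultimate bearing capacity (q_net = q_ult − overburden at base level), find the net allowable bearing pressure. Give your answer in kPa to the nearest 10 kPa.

q = γ·D_f = 16.1 × 0.8 = 12.88 kPa.
γ' = 7.69 kN/m³; averaging over the depth B below the base, γ̄ = γ' + (d_w/B)(γ − γ') = 10.833 kN/m³.
c·N_c·s_c = 7.5 × 42.2 × 1.11 = 351.32 kPa
q·N_q = 12.88 × 29.4 = 378.67 kPa
0.5·γ·B·N_γ·s_γ = 0.5 × 10.833 × 3.05 × 28.8 × 0.89 = 423.46 kPa
q_ult = 351.32 + 378.67 + 423.46 = 1153.5 kPa.
q_net = 1153.5 − 12.88 = 1140.6 kPa.
q_all(net) = 1140.6 / 3.5 = 325.88 kPa.

q_all(net) ≈ 330 kPa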